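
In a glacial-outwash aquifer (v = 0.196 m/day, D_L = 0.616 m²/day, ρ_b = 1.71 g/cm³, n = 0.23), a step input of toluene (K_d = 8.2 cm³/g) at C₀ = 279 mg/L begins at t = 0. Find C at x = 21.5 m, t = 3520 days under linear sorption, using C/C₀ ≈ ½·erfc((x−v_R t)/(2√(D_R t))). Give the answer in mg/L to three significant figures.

Retardation factor R = 1 + ρ_b·K_d/n = 1 + 1.71 × 8.2/0.23 = 61.97.
Sorption retards both mechanisms: v_R = v/R = 0.003163 m/day, D_R = D/R = 0.009940 m²/day.
v_R·t = 0.003163 × 3520 = 11.13376 m; 2√(D_R t) = 11.83 m; argument = (21.5 − 11.13376)/11.83 = 0.8763.
C = C₀ × ½·erfc(0.8763) = 279 × 0.1076 = 30.0 mg/L.

30.0 mg/L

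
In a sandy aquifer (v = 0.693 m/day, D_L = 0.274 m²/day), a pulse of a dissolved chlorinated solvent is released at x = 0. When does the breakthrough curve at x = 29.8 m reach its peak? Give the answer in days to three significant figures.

42.4 days

For the 1D instantaneous-source solution, setting ∂C/∂t = 0 at fixed x gives v²t² + 2Dt − x² = 0, so t = (√(D² + v²x²) − D)/v².
√(D² + v²x²) = √(0.274² + 0.693² × 29.8²) = 20.65; v² = 0.480249.
t = (20.65 − 0.274)/0.480249 = 42.4 days (vs. the pure-advection estimate x/v = 43.0 d).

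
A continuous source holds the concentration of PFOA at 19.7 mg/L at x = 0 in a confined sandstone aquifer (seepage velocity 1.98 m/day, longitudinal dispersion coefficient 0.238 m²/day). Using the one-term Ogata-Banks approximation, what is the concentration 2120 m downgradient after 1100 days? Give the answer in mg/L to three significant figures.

For a continuous step input, C/C₀ ≈ ½·erfc((x−vt)/(2√(Dt))).
vt = 1.98 × 1100 = 2178 m and 2√(Dt) = 2√(0.238 × 1100) = 32.36 m.
Argument (x−vt)/(2√(Dt)) = (2120 − 2178)/32.36 = -1.792; ½·erfc(-1.792) = 0.9944.
C = 19.7 × 0.9944 = 19.6 mg/L.

19.6 mg/L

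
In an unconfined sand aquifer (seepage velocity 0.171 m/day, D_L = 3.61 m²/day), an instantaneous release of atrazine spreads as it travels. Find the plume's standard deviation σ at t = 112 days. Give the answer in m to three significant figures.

Dispersive spreading gives a Gaussian with σ² = 2Dt; advection only shifts the center.
σ = √(2 × 3.61 × 112) = 28.4 m.

28.4 m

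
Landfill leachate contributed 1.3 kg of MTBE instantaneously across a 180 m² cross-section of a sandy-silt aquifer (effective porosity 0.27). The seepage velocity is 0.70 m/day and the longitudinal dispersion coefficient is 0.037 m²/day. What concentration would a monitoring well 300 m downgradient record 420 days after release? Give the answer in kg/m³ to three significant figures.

For an instantaneous plane source, C(x,t) = M/(n_e·A·√(4πDt)) · exp(−(x−vt)²/(4Dt)), with n_e·A the pore (flow) area.
Plume center vt = 0.70 × 420 = 294 m, so the well at 300 m is 6 m downgradient of the peak.
√(4πDt) = 13.97 m, giving peak height M/(n_e·A·√(4πDt)) = 1.3/(0.27 × 180 × 13.97) = 0.001915 kg/m³.
(x−vt)²/(4Dt) = (6)²/(4 × 0.037 × 420) = 0.5792; exp(−0.5792) = 0.5603.
C = 0.001915 × 0.5603 = 0.00107 kg/m³.

0.00107 kg/m³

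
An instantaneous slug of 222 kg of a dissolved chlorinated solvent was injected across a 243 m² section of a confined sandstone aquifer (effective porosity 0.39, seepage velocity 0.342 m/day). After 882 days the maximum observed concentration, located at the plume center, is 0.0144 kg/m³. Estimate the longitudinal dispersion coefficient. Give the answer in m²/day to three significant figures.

At the plume center C_max = M/(n_e·A·√(4πDt)), so D = M²/(4πt·(n_e·A·C_max)²).
n_e·A·C_max = 0.39 × 243 × 0.0144 = 1.365 kg/m.
D = 222²/(4π × 882 × 1.365²) = 2.39 m²/day.

2.39 m²/day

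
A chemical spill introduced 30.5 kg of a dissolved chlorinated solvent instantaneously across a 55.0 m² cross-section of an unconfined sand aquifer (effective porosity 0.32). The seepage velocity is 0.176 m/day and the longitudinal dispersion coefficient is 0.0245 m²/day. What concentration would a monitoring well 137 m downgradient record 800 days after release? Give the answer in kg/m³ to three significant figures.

0.0918 kg/m³

For an instantaneous plane source, C(x,t) = M/(n_e·A·√(4πDt)) · exp(−(x−vt)²/(4Dt)), with n_e·A the pore (flow) area.
Plume center vt = 0.176 × 800 = 140.8 m, so the well at 137 m is 3.8 m upgradient of the peak.
√(4πDt) = 15.69 m, giving peak height M/(n_e·A·√(4πDt)) = 30.5/(0.32 × 55.0 × 15.69) = 0.1104 kg/m³.
(x−vt)²/(4Dt) = (-3.8)²/(4 × 0.0245 × 800) = 0.1842; exp(−0.1842) = 0.8318.
C = 0.1104 × 0.8318 = 0.0918 kg/m³.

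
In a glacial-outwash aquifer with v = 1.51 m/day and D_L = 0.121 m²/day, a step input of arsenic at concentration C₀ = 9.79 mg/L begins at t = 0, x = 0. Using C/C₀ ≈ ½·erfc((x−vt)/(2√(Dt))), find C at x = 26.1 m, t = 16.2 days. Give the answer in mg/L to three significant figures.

For a continuous step input, C/C₀ ≈ ½·erfc((x−vt)/(2√(Dt))).
vt = 1.51 × 16.2 = 24.462 m and 2√(Dt) = 2√(0.121 × 16.2) = 2.800 m.
Argument (x−vt)/(2√(Dt)) = (26.1 − 24.462)/2.800 = 0.5850; ½·erfc(0.5850) = 0.2040.
C = 9.79 × 0.2040 = 2.00 mg/L.

2.00 mg/L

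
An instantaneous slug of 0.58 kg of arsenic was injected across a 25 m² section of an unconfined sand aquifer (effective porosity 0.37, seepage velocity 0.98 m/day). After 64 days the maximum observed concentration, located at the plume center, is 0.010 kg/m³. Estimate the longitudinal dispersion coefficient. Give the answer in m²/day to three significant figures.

0.0489 m²/day

At the plume center C_max = M/(n_e·A·√(4πDt)), so D = M²/(4πt·(n_e·A·C_max)²).
n_e·A·C_max = 0.37 × 25 × 0.010 = 0.09250 kg/m.
D = 0.58²/(4π × 64 × 0.09250²) = 0.0489 m²/day.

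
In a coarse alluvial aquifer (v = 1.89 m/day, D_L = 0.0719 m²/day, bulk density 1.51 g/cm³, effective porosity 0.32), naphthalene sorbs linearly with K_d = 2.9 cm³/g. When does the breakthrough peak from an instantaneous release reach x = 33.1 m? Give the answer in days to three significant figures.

Retardation factor R = 1 + ρ_b·K_d/n = 1 + 1.51 × 2.9/0.32 = 14.68.
Sorption retards both mechanisms: v_R = v/R = 0.1287 m/day, D_R = D/R = 0.004898 m²/day.
Peak time from v_R²t² + 2D_R t − x² = 0: t = (√(D_R² + v_R²x²) − D_R)/v_R².
√(D_R² + v_R²x²) = √(0.004898² + 0.1287² × 33.1²) = 4.260; v_R² = 0.01656.
t = (4.260 − 0.004898)/0.01656 = 257 days.

257 days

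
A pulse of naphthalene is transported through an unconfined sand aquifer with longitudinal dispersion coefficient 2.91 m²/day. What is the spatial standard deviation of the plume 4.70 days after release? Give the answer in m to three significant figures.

Dispersive spreading gives a Gaussian with σ² = 2Dt; advection only shifts the center.
σ = √(2 × 2.91 × 4.70) = 5.23 m.

5.23 m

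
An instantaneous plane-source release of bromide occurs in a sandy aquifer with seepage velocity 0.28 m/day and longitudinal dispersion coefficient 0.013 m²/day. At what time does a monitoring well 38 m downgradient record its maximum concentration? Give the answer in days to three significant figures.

For the 1D instantaneous-source solution, setting ∂C/∂t = 0 at fixed x gives v²t² + 2Dt − x² = 0, so t = (√(D² + v²x²) − D)/v².
√(D² + v²x²) = √(0.013² + 0.28² × 38²) = 10.64; v² = 0.0784.
t = (10.64 − 0.013)/0.0784 = 136 days (vs. the pure-advection estimate x/v = 136 d).

136 days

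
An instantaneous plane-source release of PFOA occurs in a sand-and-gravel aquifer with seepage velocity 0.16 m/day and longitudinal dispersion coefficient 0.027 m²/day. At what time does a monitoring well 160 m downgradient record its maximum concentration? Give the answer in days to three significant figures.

For the 1D instantaneous-source solution, setting ∂C/∂t = 0 at fixed x gives v²t² + 2Dt − x² = 0, so t = (√(D² + v²x²) − D)/v².
√(D² + v²x²) = √(0.027² + 0.16² × 160²) = 25.60; v² = 0.0256.
t = (25.60 − 0.027)/0.0256 = 999 days (vs. the pure-advection estimate x/v = 1000 d).

999 days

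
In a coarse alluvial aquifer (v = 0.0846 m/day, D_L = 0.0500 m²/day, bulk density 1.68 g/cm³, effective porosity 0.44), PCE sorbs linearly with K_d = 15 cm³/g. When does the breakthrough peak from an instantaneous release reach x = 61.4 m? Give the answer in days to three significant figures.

Retardation factor R = 1 + ρ_b·K_d/n = 1 + 1.68 × 15/0.44 = 58.27.
Sorption retards both mechanisms: v_R = v/R = 0.001452 m/day, D_R = D/R = 0.0008581 m²/day.
Peak time from v_R²t² + 2D_R t − x² = 0: t = (√(D_R² + v_R²x²) − D_R)/v_R².
√(D_R² + v_R²x²) = √(0.0008581² + 0.001452² × 61.4²) = 0.08916; v_R² = 2.108e-06.
t = (0.08916 − 0.0008581)/2.108e-06 = 41900 days.

41900 days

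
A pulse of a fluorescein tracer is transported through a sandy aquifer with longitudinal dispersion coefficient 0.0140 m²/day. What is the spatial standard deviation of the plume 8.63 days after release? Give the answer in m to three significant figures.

0.492 m

Dispersive spreading gives a Gaussian with σ² = 2Dt; advection only shifts the center.
σ = √(2 × 0.0140 × 8.63) = 0.492 m.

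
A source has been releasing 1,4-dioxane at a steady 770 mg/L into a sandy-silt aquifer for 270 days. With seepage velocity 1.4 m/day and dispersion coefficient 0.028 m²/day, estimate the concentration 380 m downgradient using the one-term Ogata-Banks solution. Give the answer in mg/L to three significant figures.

For a continuous step input, C/C₀ ≈ ½·erfc((x−vt)/(2√(Dt))).
vt = 1.4 × 270 = 378 m and 2√(Dt) = 2√(0.028 × 270) = 5.499 m.
Argument (x−vt)/(2√(Dt)) = (380 − 378)/5.499 = 0.3637; ½·erfc(0.3637) = 0.3035.
C = 770 × 0.3035 = 234 mg/L.

234 mg/L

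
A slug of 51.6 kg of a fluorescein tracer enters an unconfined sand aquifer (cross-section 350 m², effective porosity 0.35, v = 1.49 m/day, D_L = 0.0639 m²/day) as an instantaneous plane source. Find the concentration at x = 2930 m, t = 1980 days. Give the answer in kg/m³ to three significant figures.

0.00472 kg/m³

For an instantaneous plane source, C(x,t) = M/(n_e·A·√(4πDt)) · exp(−(x−vt)²/(4Dt)), with n_e·A the pore (flow) area.
Plume center vt = 1.49 × 1980 = 2950.2 m, so the well at 2930 m is 20.2 m upgradient of the peak.
√(4πDt) = 39.87 m, giving peak height M/(n_e·A·√(4πDt)) = 51.6/(0.35 × 350 × 39.87) = 0.01056 kg/m³.
(x−vt)²/(4Dt) = (-20.2)²/(4 × 0.0639 × 1980) = 0.8063; exp(−0.8063) = 0.4465.
C = 0.01056 × 0.4465 = 0.00472 kg/m³.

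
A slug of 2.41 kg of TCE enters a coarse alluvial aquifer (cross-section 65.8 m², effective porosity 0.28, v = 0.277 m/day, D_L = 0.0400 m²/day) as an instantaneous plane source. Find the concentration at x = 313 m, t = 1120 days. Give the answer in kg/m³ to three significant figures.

For an instantaneous plane source, C(x,t) = M/(n_e·A·√(4πDt)) · exp(−(x−vt)²/(4Dt)), with n_e·A the pore (flow) area.
Plume center vt = 0.277 × 1120 = 310.24 m, so the well at 313 m is 2.76 m downgradient of the peak.
√(4πDt) = 23.73 m, giving peak height M/(n_e·A·√(4πDt)) = 2.41/(0.28 × 65.8 × 23.73) = 0.005512 kg/m³.
(x−vt)²/(4Dt) = (2.76)²/(4 × 0.0400 × 1120) = 0.04251; exp(−0.04251) = 0.9584.
C = 0.005512 × 0.9584 = 0.00528 kg/m³.

0.00528 kg/m³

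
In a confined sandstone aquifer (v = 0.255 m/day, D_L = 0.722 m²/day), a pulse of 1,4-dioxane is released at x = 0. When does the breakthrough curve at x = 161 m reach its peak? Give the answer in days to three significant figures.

620 days

For the 1D instantaneous-source solution, setting ∂C/∂t = 0 at fixed x gives v²t² + 2Dt − x² = 0, so t = (√(D² + v²x²) − D)/v².
√(D² + v²x²) = √(0.722² + 0.255² × 161²) = 41.06; v² = 0.065025.
t = (41.06 − 0.722)/0.065025 = 620 days (vs. the pure-advection estimate x/v = 631 d).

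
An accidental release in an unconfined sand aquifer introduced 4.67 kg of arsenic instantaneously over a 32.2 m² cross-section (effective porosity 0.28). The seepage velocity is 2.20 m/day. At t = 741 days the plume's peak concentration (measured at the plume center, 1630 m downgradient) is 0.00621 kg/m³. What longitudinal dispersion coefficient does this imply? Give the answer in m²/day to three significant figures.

At the plume center C_max = M/(n_e·A·√(4πDt)), so D = M²/(4πt·(n_e·A·C_max)²).
n_e·A·C_max = 0.28 × 32.2 × 0.00621 = 0.05599 kg/m.
D = 4.67²/(4π × 741 × 0.05599²) = 0.747 m²/day.

0.747 m²/day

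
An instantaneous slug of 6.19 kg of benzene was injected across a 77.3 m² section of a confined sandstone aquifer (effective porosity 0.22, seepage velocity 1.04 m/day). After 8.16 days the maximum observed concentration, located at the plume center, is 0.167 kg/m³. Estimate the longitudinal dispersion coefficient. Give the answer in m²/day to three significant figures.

At the plume center C_max = M/(n_e·A·√(4πDt)), so D = M²/(4πt·(n_e·A·C_max)²).
n_e·A·C_max = 0.22 × 77.3 × 0.167 = 2.840 kg/m.
D = 6.19²/(4π × 8.16 × 2.840²) = 0.0463 m²/day.

0.0463 m²/day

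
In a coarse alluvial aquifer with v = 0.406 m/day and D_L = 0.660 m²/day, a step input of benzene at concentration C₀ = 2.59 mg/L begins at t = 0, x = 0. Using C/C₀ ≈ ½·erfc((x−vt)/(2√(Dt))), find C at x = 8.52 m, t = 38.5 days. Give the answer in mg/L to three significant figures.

For a continuous step input, C/C₀ ≈ ½·erfc((x−vt)/(2√(Dt))).
vt = 0.406 × 38.5 = 15.631 m and 2√(Dt) = 2√(0.660 × 38.5) = 10.08 m.
Argument (x−vt)/(2√(Dt)) = (8.52 − 15.631)/10.08 = -0.7055; ½·erfc(-0.7055) = 0.8408.
C = 2.59 × 0.8408 = 2.18 mg/L.

2.18 mg/L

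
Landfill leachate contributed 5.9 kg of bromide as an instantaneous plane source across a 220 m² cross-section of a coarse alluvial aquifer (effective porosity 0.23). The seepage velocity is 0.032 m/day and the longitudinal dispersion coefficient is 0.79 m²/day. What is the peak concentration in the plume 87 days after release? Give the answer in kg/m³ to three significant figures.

The peak of an instantaneous 1D plume sits at x = vt; there the Gaussian factor is 1 and C_max = M/(n_e·A·√(4πDt)), where n_e·A is the pore area the mass is dissolved in.
√(4πDt) = √(4π × 0.79 × 87) = 29.39 m, so C_max = 5.9/(0.23 × 220 × 29.39) = 0.00397 kg/m³.

0.00397 kg/m³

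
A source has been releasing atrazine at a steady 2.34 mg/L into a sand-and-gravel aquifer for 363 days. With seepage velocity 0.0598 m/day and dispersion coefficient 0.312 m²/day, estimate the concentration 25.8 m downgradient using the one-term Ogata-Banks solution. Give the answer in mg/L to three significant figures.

For a continuous step input, C/C₀ ≈ ½·erfc((x−vt)/(2√(Dt))).
vt = 0.0598 × 363 = 21.7074 m and 2√(Dt) = 2√(0.312 × 363) = 21.28 m.
Argument (x−vt)/(2√(Dt)) = (25.8 − 21.7074)/21.28 = 0.1923; ½·erfc(0.1923) = 0.3928.
C = 2.34 × 0.3928 = 0.919 mg/L.

0.919 mg/L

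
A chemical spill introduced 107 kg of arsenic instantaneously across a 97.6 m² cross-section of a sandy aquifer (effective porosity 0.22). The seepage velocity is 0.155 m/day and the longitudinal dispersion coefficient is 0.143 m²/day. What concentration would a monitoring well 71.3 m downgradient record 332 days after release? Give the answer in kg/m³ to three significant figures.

For an instantaneous plane source, C(x,t) = M/(n_e·A·√(4πDt)) · exp(−(x−vt)²/(4Dt)), with n_e·A the pore (flow) area.
Plume center vt = 0.155 × 332 = 51.46 m, so the well at 71.3 m is 19.84 m downgradient of the peak.
√(4πDt) = 24.43 m, giving peak height M/(n_e·A·√(4πDt)) = 107/(0.22 × 97.6 × 24.43) = 0.2040 kg/m³.
(x−vt)²/(4Dt) = (19.84)²/(4 × 0.143 × 332) = 2.073; exp(−2.073) = 0.1258.
C = 0.2040 × 0.1258 = 0.0257 kg/m³.

0.0257 kg/m³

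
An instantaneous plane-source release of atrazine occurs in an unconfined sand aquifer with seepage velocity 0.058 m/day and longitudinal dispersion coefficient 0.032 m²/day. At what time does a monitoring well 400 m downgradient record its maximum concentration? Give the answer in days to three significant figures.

6890 days

For the 1D instantaneous-source solution, setting ∂C/∂t = 0 at fixed x gives v²t² + 2Dt − x² = 0, so t = (√(D² + v²x²) − D)/v².
√(D² + v²x²) = √(0.032² + 0.058² × 400²) = 23.20; v² = 0.003364.
t = (23.20 − 0.032)/0.003364 = 6890 days (vs. the pure-advection estimate x/v = 6900 d).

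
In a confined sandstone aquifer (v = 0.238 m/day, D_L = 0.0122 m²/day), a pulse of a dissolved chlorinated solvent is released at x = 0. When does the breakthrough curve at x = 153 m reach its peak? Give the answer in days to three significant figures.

For the 1D instantaneous-source solution, setting ∂C/∂t = 0 at fixed x gives v²t² + 2Dt − x² = 0, so t = (√(D² + v²x²) − D)/v².
√(D² + v²x²) = √(0.0122² + 0.238² × 153²) = 36.41; v² = 0.056644.
t = (36.41 − 0.0122)/0.056644 = 643 days (vs. the pure-advection estimate x/v = 643 d).

643 days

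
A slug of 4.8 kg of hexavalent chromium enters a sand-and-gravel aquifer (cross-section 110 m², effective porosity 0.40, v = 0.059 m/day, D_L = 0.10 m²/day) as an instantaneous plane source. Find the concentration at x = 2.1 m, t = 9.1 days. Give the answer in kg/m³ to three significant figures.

For an instantaneous plane source, C(x,t) = M/(n_e·A·√(4πDt)) · exp(−(x−vt)²/(4Dt)), with n_e·A the pore (flow) area.
Plume center vt = 0.059 × 9.1 = 0.5369 m, so the well at 2.1 m is 1.5631 m downgradient of the peak.
√(4πDt) = 3.382 m, giving peak height M/(n_e·A·√(4πDt)) = 4.8/(0.40 × 110 × 3.382) = 0.03226 kg/m³.
(x−vt)²/(4Dt) = (1.5631)²/(4 × 0.10 × 9.1) = 0.6712; exp(−0.6712) = 0.5111.
C = 0.03226 × 0.5111 = 0.0165 kg/m³.

0.0165 kg/m³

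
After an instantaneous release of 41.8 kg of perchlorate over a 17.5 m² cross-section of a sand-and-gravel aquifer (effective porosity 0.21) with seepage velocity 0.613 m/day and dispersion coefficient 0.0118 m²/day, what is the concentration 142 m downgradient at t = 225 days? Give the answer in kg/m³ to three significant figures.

0.412 kg/m³

For an instantaneous plane source, C(x,t) = M/(n_e·A·√(4πDt)) · exp(−(x−vt)²/(4Dt)), with n_e·A the pore (flow) area.
Plume center vt = 0.613 × 225 = 137.925 m, so the well at 142 m is 4.075 m downgradient of the peak.
√(4πDt) = 5.776 m, giving peak height M/(n_e·A·√(4πDt)) = 41.8/(0.21 × 17.5 × 5.776) = 1.969 kg/m³.
(x−vt)²/(4Dt) = (4.075)²/(4 × 0.0118 × 225) = 1.564; exp(−1.564) = 0.2093.
C = 1.969 × 0.2093 = 0.412 kg/m³.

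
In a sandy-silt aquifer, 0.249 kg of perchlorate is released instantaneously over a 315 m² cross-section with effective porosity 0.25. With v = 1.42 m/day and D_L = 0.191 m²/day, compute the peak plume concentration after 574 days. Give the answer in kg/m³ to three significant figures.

The peak of an instantaneous 1D plume sits at x = vt; there the Gaussian factor is 1 and C_max = M/(n_e·A·√(4πDt)), where n_e·A is the pore area the mass is dissolved in.
√(4πDt) = √(4π × 0.191 × 574) = 37.12 m, so C_max = 0.249/(0.25 × 315 × 37.12) = 8.52e-05 kg/m³.

8.52e-05 kg/m³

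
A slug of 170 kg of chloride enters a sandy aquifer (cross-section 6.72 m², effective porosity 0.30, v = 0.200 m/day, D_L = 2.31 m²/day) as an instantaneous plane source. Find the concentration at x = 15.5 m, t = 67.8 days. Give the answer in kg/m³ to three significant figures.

1.89 kg/m³

For an instantaneous plane source, C(x,t) = M/(n_e·A·√(4πDt)) · exp(−(x−vt)²/(4Dt)), with n_e·A the pore (flow) area.
Plume center vt = 0.200 × 67.8 = 13.56 m, so the well at 15.5 m is 1.94 m downgradient of the peak.
√(4πDt) = 44.36 m, giving peak height M/(n_e·A·√(4πDt)) = 170/(0.30 × 6.72 × 44.36) = 1.901 kg/m³.
(x−vt)²/(4Dt) = (1.94)²/(4 × 2.31 × 67.8) = 0.006008; exp(−0.006008) = 0.9940.
C = 1.901 × 0.9940 = 1.89 kg/m³.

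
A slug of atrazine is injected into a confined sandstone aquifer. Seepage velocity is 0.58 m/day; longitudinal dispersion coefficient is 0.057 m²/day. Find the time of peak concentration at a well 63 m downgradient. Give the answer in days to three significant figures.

108 days

For the 1D instantaneous-source solution, setting ∂C/∂t = 0 at fixed x gives v²t² + 2Dt − x² = 0, so t = (√(D² + v²x²) − D)/v².
√(D² + v²x²) = √(0.057² + 0.58² × 63²) = 36.54; v² = 0.3364.
t = (36.54 − 0.057)/0.3364 = 108 days (vs. the pure-advection estimate x/v = 109 d).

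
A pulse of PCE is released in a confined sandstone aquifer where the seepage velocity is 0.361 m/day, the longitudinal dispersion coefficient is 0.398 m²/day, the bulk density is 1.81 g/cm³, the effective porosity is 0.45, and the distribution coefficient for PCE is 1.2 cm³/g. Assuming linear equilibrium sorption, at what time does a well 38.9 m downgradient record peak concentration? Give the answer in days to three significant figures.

Retardation factor R = 1 + ρ_b·K_d/n = 1 + 1.81 × 1.2/0.45 = 5.827.
Sorption retards both mechanisms: v_R = v/R = 0.06195 m/day, D_R = D/R = 0.06830 m²/day.
Peak time from v_R²t² + 2D_R t − x² = 0: t = (√(D_R² + v_R²x²) − D_R)/v_R².
√(D_R² + v_R²x²) = √(0.06830² + 0.06195² × 38.9²) = 2.411; v_R² = 0.003838.
t = (2.411 − 0.06830)/0.003838 = 610 days.

610 days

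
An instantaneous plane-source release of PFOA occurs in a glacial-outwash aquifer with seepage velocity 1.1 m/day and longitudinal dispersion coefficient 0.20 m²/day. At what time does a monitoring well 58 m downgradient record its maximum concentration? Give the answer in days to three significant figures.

For the 1D instantaneous-source solution, setting ∂C/∂t = 0 at fixed x gives v²t² + 2Dt − x² = 0, so t = (√(D² + v²x²) − D)/v².
√(D² + v²x²) = √(0.20² + 1.1² × 58²) = 63.80; v² = 1.21.
t = (63.80 − 0.20)/1.21 = 52.6 days (vs. the pure-advection estimate x/v = 52.7 d).

52.6 days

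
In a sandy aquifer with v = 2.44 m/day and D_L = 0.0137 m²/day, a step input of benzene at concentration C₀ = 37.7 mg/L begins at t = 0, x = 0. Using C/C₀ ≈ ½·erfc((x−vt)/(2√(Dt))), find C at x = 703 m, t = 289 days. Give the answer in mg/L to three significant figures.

29.4 mg/L

For a continuous step input, C/C₀ ≈ ½·erfc((x−vt)/(2√(Dt))).
vt = 2.44 × 289 = 705.16 m and 2√(Dt) = 2√(0.0137 × 289) = 3.980 m.
Argument (x−vt)/(2√(Dt)) = (703 − 705.16)/3.980 = -0.5427; ½·erfc(-0.5427) = 0.7786.
C = 37.7 × 0.7786 = 29.4 mg/L.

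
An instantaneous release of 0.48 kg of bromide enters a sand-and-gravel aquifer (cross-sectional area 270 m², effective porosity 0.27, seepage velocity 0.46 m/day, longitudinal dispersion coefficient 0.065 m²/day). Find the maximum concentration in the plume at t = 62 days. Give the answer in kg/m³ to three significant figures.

0.000925 kg/m³

The peak of an instantaneous 1D plume sits at x = vt; there the Gaussian factor is 1 and C_max = M/(n_e·A·√(4πDt)), where n_e·A is the pore area the mass is dissolved in.
√(4πDt) = √(4π × 0.065 × 62) = 7.116 m, so C_max = 0.48/(0.27 × 270 × 7.116) = 0.000925 kg/m³.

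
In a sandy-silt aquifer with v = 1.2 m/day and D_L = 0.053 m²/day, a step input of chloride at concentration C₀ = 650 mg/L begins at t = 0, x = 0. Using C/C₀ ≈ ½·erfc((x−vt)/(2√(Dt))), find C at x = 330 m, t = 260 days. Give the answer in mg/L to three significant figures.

For a continuous step input, C/C₀ ≈ ½·erfc((x−vt)/(2√(Dt))).
vt = 1.2 × 260 = 312 m and 2√(Dt) = 2√(0.053 × 260) = 7.424 m.
Argument (x−vt)/(2√(Dt)) = (330 − 312)/7.424 = 2.425; ½·erfc(2.425) = 0.0003024.
C = 650 × 0.0003024 = 0.197 mg/L.

0.197 mg/L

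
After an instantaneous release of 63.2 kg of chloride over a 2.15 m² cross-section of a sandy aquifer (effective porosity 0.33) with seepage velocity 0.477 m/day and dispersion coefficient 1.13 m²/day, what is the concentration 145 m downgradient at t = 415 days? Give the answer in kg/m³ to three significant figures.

For an instantaneous plane source, C(x,t) = M/(n_e·A·√(4πDt)) · exp(−(x−vt)²/(4Dt)), with n_e·A the pore (flow) area.
Plume center vt = 0.477 × 415 = 197.955 m, so the well at 145 m is 52.955 m upgradient of the peak.
√(4πDt) = 76.77 m, giving peak height M/(n_e·A·√(4πDt)) = 63.2/(0.33 × 2.15 × 76.77) = 1.160 kg/m³.
(x−vt)²/(4Dt) = (-52.955)²/(4 × 1.13 × 415) = 1.495; exp(−1.495) = 0.2242.
C = 1.160 × 0.2242 = 0.260 kg/m³.

0.260 kg/m³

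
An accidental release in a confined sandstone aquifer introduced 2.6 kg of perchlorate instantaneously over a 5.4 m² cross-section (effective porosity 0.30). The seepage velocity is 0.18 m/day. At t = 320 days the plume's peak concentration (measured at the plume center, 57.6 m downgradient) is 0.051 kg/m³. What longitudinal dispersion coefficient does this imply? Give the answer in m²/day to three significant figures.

At the plume center C_max = M/(n_e·A·√(4πDt)), so D = M²/(4πt·(n_e·A·C_max)²).
n_e·A·C_max = 0.30 × 5.4 × 0.051 = 0.08262 kg/m.
D = 2.6²/(4π × 320 × 0.08262²) = 0.246 m²/day.

0.246 m²/day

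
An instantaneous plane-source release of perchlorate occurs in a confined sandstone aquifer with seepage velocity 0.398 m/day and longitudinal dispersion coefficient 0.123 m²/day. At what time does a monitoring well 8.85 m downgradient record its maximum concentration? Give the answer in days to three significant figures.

21.5 days

For the 1D instantaneous-source solution, setting ∂C/∂t = 0 at fixed x gives v²t² + 2Dt − x² = 0, so t = (√(D² + v²x²) − D)/v².
√(D² + v²x²) = √(0.123² + 0.398² × 8.85²) = 3.524; v² = 0.158404.
t = (3.524 − 0.123)/0.158404 = 21.5 days (vs. the pure-advection estimate x/v = 22.2 d).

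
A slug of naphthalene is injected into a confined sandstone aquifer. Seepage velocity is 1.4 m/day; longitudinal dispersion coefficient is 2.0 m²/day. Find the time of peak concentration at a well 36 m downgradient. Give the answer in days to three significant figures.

For the 1D instantaneous-source solution, setting ∂C/∂t = 0 at fixed x gives v²t² + 2Dt − x² = 0, so t = (√(D² + v²x²) − D)/v².
√(D² + v²x²) = √(2.0² + 1.4² × 36²) = 50.44; v² = 1.96.
t = (50.44 − 2.0)/1.96 = 24.7 days (vs. the pure-advection estimate x/v = 25.7 d).

24.7 days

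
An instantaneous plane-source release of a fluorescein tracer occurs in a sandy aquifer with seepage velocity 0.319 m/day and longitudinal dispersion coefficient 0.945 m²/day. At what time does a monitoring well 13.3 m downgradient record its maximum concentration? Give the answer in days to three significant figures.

For the 1D instantaneous-source solution, setting ∂C/∂t = 0 at fixed x gives v²t² + 2Dt − x² = 0, so t = (√(D² + v²x²) − D)/v².
√(D² + v²x²) = √(0.945² + 0.319² × 13.3²) = 4.347; v² = 0.101761.
t = (4.347 − 0.945)/0.101761 = 33.4 days (vs. the pure-advection estimate x/v = 41.7 d).

33.4 days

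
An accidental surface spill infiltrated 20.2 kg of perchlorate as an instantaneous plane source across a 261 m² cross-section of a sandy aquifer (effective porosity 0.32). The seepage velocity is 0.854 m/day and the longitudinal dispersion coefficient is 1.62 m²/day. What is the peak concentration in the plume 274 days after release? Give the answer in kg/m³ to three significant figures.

The peak of an instantaneous 1D plume sits at x = vt; there the Gaussian factor is 1 and C_max = M/(n_e·A·√(4πDt)), where n_e·A is the pore area the mass is dissolved in.
√(4πDt) = √(4π × 1.62 × 274) = 74.69 m, so C_max = 20.2/(0.32 × 261 × 74.69) = 0.00324 kg/m³.

0.00324 kg/m³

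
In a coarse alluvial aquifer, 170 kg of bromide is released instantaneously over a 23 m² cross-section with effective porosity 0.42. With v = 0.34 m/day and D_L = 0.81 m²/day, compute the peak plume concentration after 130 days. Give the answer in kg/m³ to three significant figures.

The peak of an instantaneous 1D plume sits at x = vt; there the Gaussian factor is 1 and C_max = M/(n_e·A·√(4πDt)), where n_e·A is the pore area the mass is dissolved in.
√(4πDt) = √(4π × 0.81 × 130) = 36.38 m, so C_max = 170/(0.42 × 23 × 36.38) = 0.484 kg/m³.

0.484 kg/m³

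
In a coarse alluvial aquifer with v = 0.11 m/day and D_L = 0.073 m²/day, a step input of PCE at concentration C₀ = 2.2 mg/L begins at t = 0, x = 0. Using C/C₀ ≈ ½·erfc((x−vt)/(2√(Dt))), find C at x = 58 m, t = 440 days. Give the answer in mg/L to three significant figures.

0.254 mg/L

For a continuous step input, C/C₀ ≈ ½·erfc((x−vt)/(2√(Dt))).
vt = 0.11 × 440 = 48.4 m and 2√(Dt) = 2√(0.073 × 440) = 11.33 m.
Argument (x−vt)/(2√(Dt)) = (58 − 48.4)/11.33 = 0.8473; ½·erfc(0.8473) = 0.1154.
C = 2.2 × 0.1154 = 0.254 mg/L.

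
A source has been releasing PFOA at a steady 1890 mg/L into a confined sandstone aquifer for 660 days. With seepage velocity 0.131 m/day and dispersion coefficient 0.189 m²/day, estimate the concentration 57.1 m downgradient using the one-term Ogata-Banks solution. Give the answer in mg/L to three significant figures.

1830 mg/L

For a continuous step input, C/C₀ ≈ ½·erfc((x−vt)/(2√(Dt))).
vt = 0.131 × 660 = 86.46 m and 2√(Dt) = 2√(0.189 × 660) = 22.34 m.
Argument (x−vt)/(2√(Dt)) = (57.1 − 86.46)/22.34 = -1.314; ½·erfc(-1.314) = 0.9684.
C = 1890 × 0.9684 = 1830 mg/L.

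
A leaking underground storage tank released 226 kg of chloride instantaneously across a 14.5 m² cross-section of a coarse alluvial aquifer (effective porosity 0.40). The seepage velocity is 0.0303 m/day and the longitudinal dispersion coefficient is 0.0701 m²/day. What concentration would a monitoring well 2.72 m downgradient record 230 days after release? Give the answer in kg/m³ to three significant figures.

For an instantaneous plane source, C(x,t) = M/(n_e·A·√(4πDt)) · exp(−(x−vt)²/(4Dt)), with n_e·A the pore (flow) area.
Plume center vt = 0.0303 × 230 = 6.969 m, so the well at 2.72 m is 4.249 m upgradient of the peak.
√(4πDt) = 14.23 m, giving peak height M/(n_e·A·√(4πDt)) = 226/(0.40 × 14.5 × 14.23) = 2.738 kg/m³.
(x−vt)²/(4Dt) = (-4.249)²/(4 × 0.0701 × 230) = 0.2799; exp(−0.2799) = 0.7559.
C = 2.738 × 0.7559 = 2.07 kg/m³.

2.07 kg/m³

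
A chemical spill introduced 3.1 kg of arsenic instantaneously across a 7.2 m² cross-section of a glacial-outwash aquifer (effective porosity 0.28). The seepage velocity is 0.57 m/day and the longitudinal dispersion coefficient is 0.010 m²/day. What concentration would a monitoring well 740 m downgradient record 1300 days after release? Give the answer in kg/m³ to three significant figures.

0.118 kg/m³

For an instantaneous plane source, C(x,t) = M/(n_e·A·√(4πDt)) · exp(−(x−vt)²/(4Dt)), with n_e·A the pore (flow) area.
Plume center vt = 0.57 × 1300 = 741 m, so the well at 740 m is 1 m upgradient of the peak.
√(4πDt) = 12.78 m, giving peak height M/(n_e·A·√(4πDt)) = 3.1/(0.28 × 7.2 × 12.78) = 0.1203 kg/m³.
(x−vt)²/(4Dt) = (-1)²/(4 × 0.010 × 1300) = 0.01923; exp(−0.01923) = 0.9810.
C = 0.1203 × 0.9810 = 0.118 kg/m³.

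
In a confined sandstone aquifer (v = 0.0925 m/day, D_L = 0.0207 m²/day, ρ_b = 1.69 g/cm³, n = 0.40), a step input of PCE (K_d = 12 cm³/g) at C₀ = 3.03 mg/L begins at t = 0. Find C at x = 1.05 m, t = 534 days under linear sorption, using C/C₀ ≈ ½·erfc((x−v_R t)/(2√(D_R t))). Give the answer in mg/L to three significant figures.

1.34 mg/L

Retardation factor R = 1 + ρ_b·K_d/n = 1 + 1.69 × 12/0.40 = 51.70.
Sorption retards both mechanisms: v_R = v/R = 0.001789 m/day, D_R = D/R = 0.0004004 m²/day.
v_R·t = 0.001789 × 534 = 0.955326 m; 2√(D_R t) = 0.9248 m; argument = (1.05 − 0.955326)/0.9248 = 0.1024.
C = C₀ × ½·erfc(0.1024) = 3.03 × 0.4424 = 1.34 mg/L.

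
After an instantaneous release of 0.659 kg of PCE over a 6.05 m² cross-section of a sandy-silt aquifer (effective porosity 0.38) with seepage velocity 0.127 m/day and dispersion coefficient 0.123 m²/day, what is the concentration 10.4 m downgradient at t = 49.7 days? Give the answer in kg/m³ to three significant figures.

For an instantaneous plane source, C(x,t) = M/(n_e·A·√(4πDt)) · exp(−(x−vt)²/(4Dt)), with n_e·A the pore (flow) area.
Plume center vt = 0.127 × 49.7 = 6.3119 m, so the well at 10.4 m is 4.0881 m downgradient of the peak.
√(4πDt) = 8.765 m, giving peak height M/(n_e·A·√(4πDt)) = 0.659/(0.38 × 6.05 × 8.765) = 0.03270 kg/m³.
(x−vt)²/(4Dt) = (4.0881)²/(4 × 0.123 × 49.7) = 0.6835; exp(−0.6835) = 0.5048.
C = 0.03270 × 0.5048 = 0.0165 kg/m³.

0.0165 kg/m³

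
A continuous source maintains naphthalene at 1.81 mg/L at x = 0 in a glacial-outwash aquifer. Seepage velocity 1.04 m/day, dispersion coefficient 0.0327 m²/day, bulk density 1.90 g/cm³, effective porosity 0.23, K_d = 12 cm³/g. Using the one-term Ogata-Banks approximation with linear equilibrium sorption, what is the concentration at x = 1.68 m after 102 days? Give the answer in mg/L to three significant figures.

0.0147 mg/L

Retardation factor R = 1 + ρ_b·K_d/n = 1 + 1.90 × 12/0.23 = 100.1.
Sorption retards both mechanisms: v_R = v/R = 0.01039 m/day, D_R = D/R = 0.0003267 m²/day.
v_R·t = 0.01039 × 102 = 1.05978 m; 2√(D_R t) = 0.3651 m; argument = (1.68 − 1.05978)/0.3651 = 1.699.
C = C₀ × ½·erfc(1.699) = 1.81 × 0.008136 = 0.0147 mg/L.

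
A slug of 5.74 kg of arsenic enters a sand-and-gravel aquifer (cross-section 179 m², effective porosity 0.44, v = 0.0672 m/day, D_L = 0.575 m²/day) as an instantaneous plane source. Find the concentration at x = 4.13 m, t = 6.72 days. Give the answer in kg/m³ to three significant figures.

0.00436 kg/m³

For an instantaneous plane source, C(x,t) = M/(n_e·A·√(4πDt)) · exp(−(x−vt)²/(4Dt)), with n_e·A the pore (flow) area.
Plume center vt = 0.0672 × 6.72 = 0.451584 m, so the well at 4.13 m is 3.678416 m downgradient of the peak.
√(4πDt) = 6.968 m, giving peak height M/(n_e·A·√(4πDt)) = 5.74/(0.44 × 179 × 6.968) = 0.01046 kg/m³.
(x−vt)²/(4Dt) = (3.678416)²/(4 × 0.575 × 6.72) = 0.8754; exp(−0.8754) = 0.4167.
C = 0.01046 × 0.4167 = 0.00436 kg/m³.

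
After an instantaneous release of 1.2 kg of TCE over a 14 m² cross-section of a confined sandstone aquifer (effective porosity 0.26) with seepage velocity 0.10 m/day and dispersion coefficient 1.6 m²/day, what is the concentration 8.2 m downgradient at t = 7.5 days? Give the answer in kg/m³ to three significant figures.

For an instantaneous plane source, C(x,t) = M/(n_e·A·√(4πDt)) · exp(−(x−vt)²/(4Dt)), with n_e·A the pore (flow) area.
Plume center vt = 0.10 × 7.5 = 0.75 m, so the well at 8.2 m is 7.45 m downgradient of the peak.
√(4πDt) = 12.28 m, giving peak height M/(n_e·A·√(4πDt)) = 1.2/(0.26 × 14 × 12.28) = 0.02685 kg/m³.
(x−vt)²/(4Dt) = (7.45)²/(4 × 1.6 × 7.5) = 1.156; exp(−1.156) = 0.3147.
C = 0.02685 × 0.3147 = 0.00845 kg/m³.

0.00845 kg/m³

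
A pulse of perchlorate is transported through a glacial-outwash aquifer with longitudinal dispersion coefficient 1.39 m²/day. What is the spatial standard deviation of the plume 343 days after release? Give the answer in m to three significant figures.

30.9 m

Dispersive spreading gives a Gaussian with σ² = 2Dt; advection only shifts the center.
σ = √(2 × 1.39 × 343) = 30.9 m.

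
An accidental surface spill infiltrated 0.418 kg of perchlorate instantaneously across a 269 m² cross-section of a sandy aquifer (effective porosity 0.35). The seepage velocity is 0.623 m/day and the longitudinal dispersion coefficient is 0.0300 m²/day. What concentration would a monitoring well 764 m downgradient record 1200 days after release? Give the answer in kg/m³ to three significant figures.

For an instantaneous plane source, C(x,t) = M/(n_e·A·√(4πDt)) · exp(−(x−vt)²/(4Dt)), with n_e·A the pore (flow) area.
Plume center vt = 0.623 × 1200 = 747.6 m, so the well at 764 m is 16.4 m downgradient of the peak.
√(4πDt) = 21.27 m, giving peak height M/(n_e·A·√(4πDt)) = 0.418/(0.35 × 269 × 21.27) = 0.0002087 kg/m³.
(x−vt)²/(4Dt) = (16.4)²/(4 × 0.0300 × 1200) = 1.868; exp(−1.868) = 0.1544.
C = 0.0002087 × 0.1544 = 3.22e-05 kg/m³.

3.22e-05 kg/m³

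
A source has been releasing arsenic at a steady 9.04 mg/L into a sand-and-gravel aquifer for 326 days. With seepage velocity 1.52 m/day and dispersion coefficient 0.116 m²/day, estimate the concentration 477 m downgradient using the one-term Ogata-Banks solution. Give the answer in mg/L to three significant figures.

For a continuous step input, C/C₀ ≈ ½·erfc((x−vt)/(2√(Dt))).
vt = 1.52 × 326 = 495.52 m and 2√(Dt) = 2√(0.116 × 326) = 12.30 m.
Argument (x−vt)/(2√(Dt)) = (477 − 495.52)/12.30 = -1.506; ½·erfc(-1.506) = 0.9834.
C = 9.04 × 0.9834 = 8.89 mg/L.

8.89 mg/L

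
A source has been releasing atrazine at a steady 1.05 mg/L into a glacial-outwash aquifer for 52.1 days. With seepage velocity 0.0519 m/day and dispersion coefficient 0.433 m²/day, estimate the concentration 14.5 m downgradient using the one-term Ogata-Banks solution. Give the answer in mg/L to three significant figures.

For a continuous step input, C/C₀ ≈ ½·erfc((x−vt)/(2√(Dt))).
vt = 0.0519 × 52.1 = 2.70399 m and 2√(Dt) = 2√(0.433 × 52.1) = 9.499 m.
Argument (x−vt)/(2√(Dt)) = (14.5 − 2.70399)/9.499 = 1.242; ½·erfc(1.242) = 0.03951.
C = 1.05 × 0.03951 = 0.0415 mg/L.

0.0415 mg/L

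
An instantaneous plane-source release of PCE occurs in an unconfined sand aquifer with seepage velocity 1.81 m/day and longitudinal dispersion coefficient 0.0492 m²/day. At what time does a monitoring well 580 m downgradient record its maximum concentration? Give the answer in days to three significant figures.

For the 1D instantaneous-source solution, setting ∂C/∂t = 0 at fixed x gives v²t² + 2Dt − x² = 0, so t = (√(D² + v²x²) − D)/v².
√(D² + v²x²) = √(0.0492² + 1.81² × 580²) = 1050; v² = 3.2761.
t = (1050 − 0.0492)/3.2761 = 320 days (vs. the pure-advection estimate x/v = 320 d).

320 days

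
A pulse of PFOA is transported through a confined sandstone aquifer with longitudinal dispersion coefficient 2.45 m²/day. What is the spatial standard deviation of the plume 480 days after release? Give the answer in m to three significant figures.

48.5 m

Dispersive spreading gives a Gaussian with σ² = 2Dt; advection only shifts the center.
σ = √(2 × 2.45 × 480) = 48.5 m.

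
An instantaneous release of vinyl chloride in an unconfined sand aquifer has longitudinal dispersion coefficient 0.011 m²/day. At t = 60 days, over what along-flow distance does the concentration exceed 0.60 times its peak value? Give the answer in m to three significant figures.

2.32 m

The plume is Gaussian with σ = √(2Dt) = √(2 × 0.011 × 60) = 1.149 m.
C/C_peak = exp(−Δx²/(2σ²)) = 0.60 ⇒ Δx = σ·√(−2 ln 0.60) = 1.149 × 1.011 = 1.162 m.
Width = 2Δx = 2.32 m.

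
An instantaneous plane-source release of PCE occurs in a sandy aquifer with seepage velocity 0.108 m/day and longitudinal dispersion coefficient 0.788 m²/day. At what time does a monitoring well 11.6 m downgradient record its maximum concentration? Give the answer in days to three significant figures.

For the 1D instantaneous-source solution, setting ∂C/∂t = 0 at fixed x gives v²t² + 2Dt − x² = 0, so t = (√(D² + v²x²) − D)/v².
√(D² + v²x²) = √(0.788² + 0.108² × 11.6²) = 1.480; v² = 0.011664.
t = (1.480 − 0.788)/0.011664 = 59.3 days (vs. the pure-advection estimate x/v = 107 d).

59.3 days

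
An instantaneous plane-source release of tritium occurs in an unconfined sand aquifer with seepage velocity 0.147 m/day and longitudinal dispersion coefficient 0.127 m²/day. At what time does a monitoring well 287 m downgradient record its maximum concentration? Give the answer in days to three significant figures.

1950 days

For the 1D instantaneous-source solution, setting ∂C/∂t = 0 at fixed x gives v²t² + 2Dt − x² = 0, so t = (√(D² + v²x²) − D)/v².
√(D² + v²x²) = √(0.127² + 0.147² × 287²) = 42.19; v² = 0.021609.
t = (42.19 − 0.127)/0.021609 = 1950 days (vs. the pure-advection estimate x/v = 1950 d).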